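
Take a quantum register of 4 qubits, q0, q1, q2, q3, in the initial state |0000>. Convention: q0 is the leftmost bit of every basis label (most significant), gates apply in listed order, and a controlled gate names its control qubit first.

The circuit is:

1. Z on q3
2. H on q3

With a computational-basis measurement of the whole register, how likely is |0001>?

A full measurement returns |0001> with probability 1/2.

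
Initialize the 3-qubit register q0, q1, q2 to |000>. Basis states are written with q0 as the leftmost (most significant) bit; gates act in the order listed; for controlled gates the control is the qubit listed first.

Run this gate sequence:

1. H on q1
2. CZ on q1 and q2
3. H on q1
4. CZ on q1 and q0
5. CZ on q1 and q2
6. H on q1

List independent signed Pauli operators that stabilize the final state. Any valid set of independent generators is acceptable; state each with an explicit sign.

The final state is stabilized by the group generated by +IXI, +ZII, +IIZ; other independent generating sets are equally valid.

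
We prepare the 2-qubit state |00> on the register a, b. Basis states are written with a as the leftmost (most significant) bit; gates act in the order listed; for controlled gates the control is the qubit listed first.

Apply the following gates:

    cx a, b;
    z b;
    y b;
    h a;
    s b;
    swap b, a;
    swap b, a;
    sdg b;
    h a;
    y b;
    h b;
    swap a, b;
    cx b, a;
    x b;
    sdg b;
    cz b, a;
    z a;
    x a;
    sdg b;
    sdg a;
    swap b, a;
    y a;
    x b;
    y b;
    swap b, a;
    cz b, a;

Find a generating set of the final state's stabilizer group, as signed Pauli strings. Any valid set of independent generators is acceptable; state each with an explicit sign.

The stabilizer group can be generated by +YI, +IZ, among other valid generating sets. Key observation: steps 3-10 multiply out to the identity, so the circuit reduces to the remaining gates.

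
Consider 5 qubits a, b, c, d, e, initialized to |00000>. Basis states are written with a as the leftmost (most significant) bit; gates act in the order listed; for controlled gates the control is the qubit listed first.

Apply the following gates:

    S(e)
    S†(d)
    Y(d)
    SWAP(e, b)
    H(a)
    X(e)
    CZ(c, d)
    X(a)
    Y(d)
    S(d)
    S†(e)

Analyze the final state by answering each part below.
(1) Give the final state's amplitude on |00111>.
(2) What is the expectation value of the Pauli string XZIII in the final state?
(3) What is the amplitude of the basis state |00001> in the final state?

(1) The amplitude on |00111> is 0.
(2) The observable XZIII averages to 1.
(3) The final state's coefficient on |00001> equals -sqrt(2)*I/2.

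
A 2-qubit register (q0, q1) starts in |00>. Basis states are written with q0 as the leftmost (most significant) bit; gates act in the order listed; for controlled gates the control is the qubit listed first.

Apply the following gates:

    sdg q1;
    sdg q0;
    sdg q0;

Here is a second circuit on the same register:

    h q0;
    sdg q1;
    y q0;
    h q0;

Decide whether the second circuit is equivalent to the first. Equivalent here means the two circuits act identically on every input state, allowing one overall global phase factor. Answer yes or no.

No, they are not equivalent — no single phase factor reconciles the two unitaries.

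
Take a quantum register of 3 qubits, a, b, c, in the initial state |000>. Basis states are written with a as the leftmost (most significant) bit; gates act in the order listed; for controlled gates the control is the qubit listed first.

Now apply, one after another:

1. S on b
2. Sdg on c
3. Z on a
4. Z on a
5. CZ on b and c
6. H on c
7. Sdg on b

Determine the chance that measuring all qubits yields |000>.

A full measurement returns |000> with probability 1/2.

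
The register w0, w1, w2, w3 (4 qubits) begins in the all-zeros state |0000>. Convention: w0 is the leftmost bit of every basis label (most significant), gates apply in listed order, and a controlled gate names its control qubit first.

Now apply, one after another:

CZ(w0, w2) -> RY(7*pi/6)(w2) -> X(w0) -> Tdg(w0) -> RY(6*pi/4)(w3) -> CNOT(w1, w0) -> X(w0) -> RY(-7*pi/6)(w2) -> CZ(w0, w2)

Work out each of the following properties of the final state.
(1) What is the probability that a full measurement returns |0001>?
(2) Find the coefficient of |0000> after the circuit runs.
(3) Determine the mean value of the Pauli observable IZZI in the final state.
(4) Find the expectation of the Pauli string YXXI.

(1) The probability of measuring |0001> is 1/2.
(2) The final state's coefficient on |0000> equals sqrt(2)*exp(3*I*pi/4)/2.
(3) In the final state, IZZI has expectation 1.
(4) The expectation value of YXXI is 0.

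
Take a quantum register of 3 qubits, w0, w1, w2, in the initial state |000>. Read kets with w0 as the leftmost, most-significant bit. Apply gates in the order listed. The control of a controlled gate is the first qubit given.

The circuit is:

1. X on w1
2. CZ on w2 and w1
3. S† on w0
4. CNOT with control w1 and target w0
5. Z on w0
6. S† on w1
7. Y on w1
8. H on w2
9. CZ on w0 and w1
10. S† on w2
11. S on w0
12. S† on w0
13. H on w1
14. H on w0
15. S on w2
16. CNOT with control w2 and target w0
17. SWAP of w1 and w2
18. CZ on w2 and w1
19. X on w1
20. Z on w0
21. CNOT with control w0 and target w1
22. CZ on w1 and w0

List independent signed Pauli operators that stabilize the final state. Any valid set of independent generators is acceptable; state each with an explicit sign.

The stabilizer group can be generated by -XZZ, -ZXZ, -ZZX, among other valid generating sets.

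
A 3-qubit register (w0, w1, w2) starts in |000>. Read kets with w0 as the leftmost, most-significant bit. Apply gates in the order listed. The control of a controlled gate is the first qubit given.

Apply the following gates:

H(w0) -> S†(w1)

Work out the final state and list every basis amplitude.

The final amplitudes are sqrt(2)/2 on |000>, sqrt(2)/2 on |100>, and 0 on every other basis state.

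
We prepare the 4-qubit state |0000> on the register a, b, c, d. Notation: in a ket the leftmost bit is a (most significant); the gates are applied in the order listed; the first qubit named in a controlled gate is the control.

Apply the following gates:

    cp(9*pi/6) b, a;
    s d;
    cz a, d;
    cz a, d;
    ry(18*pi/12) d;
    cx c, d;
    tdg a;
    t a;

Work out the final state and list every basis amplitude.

The resulting statevector has amplitude -sqrt(2)/2 on |0000>, sqrt(2)/2 on |0001>, and 0 on every other basis state. Key observation: steps 3-4 multiply out to the identity, so the circuit reduces to the remaining gates.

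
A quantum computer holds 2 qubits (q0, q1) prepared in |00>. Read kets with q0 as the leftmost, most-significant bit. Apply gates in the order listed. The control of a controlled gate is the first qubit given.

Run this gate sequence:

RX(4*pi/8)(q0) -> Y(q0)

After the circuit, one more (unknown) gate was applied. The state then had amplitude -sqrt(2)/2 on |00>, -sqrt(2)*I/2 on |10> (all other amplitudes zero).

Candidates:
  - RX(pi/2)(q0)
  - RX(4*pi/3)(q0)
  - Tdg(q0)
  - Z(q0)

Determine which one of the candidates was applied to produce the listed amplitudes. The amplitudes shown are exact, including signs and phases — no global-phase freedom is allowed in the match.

The unique candidate consistent with the amplitudes is Z(q0).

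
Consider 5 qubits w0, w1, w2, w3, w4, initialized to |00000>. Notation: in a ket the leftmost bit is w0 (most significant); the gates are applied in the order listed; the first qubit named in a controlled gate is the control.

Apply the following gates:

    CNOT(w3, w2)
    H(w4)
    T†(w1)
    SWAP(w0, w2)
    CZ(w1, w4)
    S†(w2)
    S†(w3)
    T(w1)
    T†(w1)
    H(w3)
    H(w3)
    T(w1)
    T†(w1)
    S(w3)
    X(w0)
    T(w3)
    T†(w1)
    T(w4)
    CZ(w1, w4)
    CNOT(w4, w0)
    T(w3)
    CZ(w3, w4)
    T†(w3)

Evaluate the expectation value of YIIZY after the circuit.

In the final state, YIIZY has expectation sqrt(2)/2. Key observation: the block from step 7 through step 14 cancels to the identity and can be dropped.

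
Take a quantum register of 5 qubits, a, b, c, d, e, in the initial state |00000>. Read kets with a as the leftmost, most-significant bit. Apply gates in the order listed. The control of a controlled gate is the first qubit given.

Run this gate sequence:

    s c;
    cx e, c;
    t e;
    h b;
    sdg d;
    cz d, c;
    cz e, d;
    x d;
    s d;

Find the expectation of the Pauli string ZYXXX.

The observable ZYXXX averages to 0.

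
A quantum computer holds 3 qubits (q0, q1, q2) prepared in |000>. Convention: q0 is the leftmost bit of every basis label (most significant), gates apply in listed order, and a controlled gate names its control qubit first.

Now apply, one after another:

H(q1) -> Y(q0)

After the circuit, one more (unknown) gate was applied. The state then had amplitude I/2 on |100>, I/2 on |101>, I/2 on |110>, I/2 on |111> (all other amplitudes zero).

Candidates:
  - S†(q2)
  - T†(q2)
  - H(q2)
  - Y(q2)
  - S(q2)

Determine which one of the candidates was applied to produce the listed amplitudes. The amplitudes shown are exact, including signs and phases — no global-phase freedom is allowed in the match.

It was H(q2) that produced the state shown.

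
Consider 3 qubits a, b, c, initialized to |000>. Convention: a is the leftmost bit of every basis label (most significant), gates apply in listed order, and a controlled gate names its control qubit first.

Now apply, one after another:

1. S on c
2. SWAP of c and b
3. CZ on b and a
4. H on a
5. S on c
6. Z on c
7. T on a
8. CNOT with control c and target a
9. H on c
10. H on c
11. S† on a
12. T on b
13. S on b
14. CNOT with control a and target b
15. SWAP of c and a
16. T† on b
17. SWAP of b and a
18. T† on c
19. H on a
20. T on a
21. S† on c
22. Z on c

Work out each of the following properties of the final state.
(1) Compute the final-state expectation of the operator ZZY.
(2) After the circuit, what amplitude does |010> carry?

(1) The observable ZZY averages to -sqrt(2)/2.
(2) |010> carries amplitude 0 in the final state.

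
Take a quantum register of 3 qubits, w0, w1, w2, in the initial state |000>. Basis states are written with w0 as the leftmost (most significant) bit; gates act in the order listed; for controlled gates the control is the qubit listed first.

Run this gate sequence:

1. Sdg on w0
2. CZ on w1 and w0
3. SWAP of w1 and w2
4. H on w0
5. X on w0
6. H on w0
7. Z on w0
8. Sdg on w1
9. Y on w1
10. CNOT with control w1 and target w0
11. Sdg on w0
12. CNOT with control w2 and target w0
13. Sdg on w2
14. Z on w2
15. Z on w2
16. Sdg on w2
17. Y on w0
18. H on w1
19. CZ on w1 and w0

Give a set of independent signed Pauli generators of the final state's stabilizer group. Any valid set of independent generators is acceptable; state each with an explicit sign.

One valid set of independent stabilizer generators is -IXI, +ZII, +IIZ (any independent generating set of the same group is equally correct). Key observation: the block from step 4 through step 7 cancels to the identity and can be dropped.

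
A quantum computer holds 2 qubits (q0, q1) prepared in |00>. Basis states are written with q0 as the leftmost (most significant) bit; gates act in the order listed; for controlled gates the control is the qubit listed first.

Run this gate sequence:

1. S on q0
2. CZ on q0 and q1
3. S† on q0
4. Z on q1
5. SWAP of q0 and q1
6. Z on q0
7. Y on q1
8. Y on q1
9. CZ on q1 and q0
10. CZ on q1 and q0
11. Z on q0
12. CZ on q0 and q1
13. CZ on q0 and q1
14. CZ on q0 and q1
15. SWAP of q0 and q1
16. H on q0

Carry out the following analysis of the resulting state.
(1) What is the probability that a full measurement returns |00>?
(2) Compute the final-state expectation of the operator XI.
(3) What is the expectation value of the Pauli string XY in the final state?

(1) A full measurement returns |00> with probability 1/2.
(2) In the final state, XI has expectation 1.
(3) The observable XY averages to 0.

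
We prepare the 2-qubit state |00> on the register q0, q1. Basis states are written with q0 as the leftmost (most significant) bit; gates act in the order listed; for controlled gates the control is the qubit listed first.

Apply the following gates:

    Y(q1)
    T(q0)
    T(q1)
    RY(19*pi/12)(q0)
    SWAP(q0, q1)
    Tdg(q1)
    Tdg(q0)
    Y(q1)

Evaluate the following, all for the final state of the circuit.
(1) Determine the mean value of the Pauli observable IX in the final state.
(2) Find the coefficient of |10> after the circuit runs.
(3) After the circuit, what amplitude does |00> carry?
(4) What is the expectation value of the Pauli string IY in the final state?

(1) The observable IX averages to 1/4 + sqrt(3)/4.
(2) |10> carries amplitude (-sqrt(3*sqrt(2) + 6)/4 + sqrt(2 - sqrt(2))/4)*exp(3*I*pi/4) in the final state.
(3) |00> carries amplitude 0 in the final state.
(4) The expectation value of IY is 1/4 + sqrt(3)/4.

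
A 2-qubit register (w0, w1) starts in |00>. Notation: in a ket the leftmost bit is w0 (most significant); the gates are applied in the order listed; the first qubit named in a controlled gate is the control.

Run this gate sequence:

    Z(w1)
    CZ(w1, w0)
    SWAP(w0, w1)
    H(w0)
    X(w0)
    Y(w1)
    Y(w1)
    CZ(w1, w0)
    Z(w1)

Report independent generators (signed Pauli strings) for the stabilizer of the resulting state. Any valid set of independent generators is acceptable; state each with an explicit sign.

The final state is stabilized by the group generated by +XI, +IZ; other independent generating sets are equally valid.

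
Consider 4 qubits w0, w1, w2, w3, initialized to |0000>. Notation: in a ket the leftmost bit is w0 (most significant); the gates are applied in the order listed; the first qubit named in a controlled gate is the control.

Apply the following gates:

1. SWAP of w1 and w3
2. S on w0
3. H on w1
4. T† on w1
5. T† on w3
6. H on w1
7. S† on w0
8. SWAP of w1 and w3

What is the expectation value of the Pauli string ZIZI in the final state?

In the final state, ZIZI has expectation 1.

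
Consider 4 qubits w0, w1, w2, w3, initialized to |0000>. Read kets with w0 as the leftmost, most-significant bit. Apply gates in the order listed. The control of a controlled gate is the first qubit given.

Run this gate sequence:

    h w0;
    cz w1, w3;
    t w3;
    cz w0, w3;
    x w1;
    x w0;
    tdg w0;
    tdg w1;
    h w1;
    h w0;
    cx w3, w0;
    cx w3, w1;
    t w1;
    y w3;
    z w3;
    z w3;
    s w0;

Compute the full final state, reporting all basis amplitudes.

The final amplitudes are sqrt(2)*(1 + exp(I*pi/4))/4 on |0001>, sqrt(2)*(-I - exp(I*pi/4))/4 on |0101>, sqrt(2)*(-I + exp(3*I*pi/4))/4 on |1001>, sqrt(2)*(1 + exp(3*I*pi/4))/4 on |1101>, and 0 on every other basis state.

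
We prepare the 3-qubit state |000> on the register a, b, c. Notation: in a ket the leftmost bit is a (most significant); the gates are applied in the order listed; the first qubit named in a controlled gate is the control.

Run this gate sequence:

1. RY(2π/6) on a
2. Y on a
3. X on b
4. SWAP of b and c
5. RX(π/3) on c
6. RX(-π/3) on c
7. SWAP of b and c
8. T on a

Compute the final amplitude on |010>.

The amplitude on |010> is -I/2. Key observation: steps 4-7 multiply out to the identity, so the circuit reduces to the remaining gates.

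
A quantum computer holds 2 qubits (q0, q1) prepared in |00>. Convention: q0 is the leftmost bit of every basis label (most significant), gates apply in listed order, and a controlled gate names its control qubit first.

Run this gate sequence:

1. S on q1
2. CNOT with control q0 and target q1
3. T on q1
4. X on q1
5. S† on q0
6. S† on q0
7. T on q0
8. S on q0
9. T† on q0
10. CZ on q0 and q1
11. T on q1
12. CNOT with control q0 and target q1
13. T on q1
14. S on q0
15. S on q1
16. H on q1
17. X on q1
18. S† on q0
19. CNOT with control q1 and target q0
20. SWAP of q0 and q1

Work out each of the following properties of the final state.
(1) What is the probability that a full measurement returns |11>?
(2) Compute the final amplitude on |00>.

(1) Outcome |11> occurs with probability 1/2.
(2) |00> carries amplitude sqrt(2)/2 in the final state.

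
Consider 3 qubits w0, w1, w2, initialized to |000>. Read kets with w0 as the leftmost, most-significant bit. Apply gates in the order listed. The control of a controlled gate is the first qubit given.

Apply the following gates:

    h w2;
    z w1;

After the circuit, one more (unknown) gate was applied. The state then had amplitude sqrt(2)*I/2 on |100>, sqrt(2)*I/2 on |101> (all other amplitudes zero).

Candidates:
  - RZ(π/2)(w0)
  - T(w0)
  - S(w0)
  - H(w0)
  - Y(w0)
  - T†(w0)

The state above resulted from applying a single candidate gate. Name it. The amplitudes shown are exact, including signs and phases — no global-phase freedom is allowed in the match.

It was Y(w0) that produced the state shown.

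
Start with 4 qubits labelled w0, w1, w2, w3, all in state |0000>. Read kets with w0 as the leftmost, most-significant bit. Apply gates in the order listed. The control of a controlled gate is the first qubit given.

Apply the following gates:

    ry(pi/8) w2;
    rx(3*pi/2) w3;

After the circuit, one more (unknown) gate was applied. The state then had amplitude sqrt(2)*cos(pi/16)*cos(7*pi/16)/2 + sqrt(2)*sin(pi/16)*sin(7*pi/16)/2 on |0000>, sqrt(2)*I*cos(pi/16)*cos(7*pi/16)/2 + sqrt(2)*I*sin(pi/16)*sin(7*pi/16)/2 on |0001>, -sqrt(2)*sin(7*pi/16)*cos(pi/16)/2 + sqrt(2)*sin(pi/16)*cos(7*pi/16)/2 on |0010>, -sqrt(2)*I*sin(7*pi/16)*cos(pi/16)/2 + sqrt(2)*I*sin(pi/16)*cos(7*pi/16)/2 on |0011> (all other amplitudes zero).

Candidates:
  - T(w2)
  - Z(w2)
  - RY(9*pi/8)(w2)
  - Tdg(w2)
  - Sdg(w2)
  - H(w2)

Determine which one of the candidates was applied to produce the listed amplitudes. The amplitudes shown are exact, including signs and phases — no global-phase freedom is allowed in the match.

The unique candidate consistent with the amplitudes is RY(9*pi/8)(w2).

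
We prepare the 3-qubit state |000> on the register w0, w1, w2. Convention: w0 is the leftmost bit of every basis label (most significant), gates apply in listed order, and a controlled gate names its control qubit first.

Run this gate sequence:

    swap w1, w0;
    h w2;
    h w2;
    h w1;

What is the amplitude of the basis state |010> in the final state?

The final state's coefficient on |010> equals sqrt(2)/2. Key observation: gates 2-3 undo each other exactly, leaving only the rest of the circuit to track.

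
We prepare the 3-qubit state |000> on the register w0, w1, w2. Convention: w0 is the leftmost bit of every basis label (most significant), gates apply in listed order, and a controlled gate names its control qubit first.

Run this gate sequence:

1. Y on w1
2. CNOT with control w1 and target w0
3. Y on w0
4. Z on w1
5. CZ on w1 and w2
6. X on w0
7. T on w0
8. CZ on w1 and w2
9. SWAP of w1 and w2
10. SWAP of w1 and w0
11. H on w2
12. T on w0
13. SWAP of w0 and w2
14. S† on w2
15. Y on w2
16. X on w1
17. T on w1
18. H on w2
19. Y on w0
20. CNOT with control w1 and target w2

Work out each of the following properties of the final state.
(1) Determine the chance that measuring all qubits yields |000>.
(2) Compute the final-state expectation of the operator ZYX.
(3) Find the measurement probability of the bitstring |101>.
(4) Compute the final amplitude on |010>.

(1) Outcome |000> occurs with probability 1/4.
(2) The observable ZYX averages to 0.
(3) The probability of measuring |101> is 1/4.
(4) The final state's coefficient on |010> equals 0.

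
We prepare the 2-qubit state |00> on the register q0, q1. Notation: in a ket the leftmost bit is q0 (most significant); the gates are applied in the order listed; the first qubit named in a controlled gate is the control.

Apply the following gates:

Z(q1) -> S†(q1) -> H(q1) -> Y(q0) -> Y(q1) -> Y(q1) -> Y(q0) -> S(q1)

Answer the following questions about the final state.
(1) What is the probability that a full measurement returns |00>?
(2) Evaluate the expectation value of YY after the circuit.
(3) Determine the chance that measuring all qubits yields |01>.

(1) The probability of measuring |00> is 1/2.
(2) The observable YY averages to 0.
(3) A full measurement returns |01> with probability 1/2.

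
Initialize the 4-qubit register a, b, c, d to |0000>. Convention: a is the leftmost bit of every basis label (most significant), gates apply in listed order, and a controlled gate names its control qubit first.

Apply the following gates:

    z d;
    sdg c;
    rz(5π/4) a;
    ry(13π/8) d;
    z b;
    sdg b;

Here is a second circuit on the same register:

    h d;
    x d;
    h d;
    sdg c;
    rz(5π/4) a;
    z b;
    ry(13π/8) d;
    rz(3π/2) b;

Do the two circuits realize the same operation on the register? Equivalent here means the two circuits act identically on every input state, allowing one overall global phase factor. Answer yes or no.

Yes — the two circuits implement the same unitary up to a global phase.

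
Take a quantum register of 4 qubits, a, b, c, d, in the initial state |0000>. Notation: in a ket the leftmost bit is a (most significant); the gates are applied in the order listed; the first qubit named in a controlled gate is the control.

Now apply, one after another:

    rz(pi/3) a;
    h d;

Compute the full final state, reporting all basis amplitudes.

The final amplitudes are -sqrt(2)*exp(5*I*pi/6)/2 on |0000>, -sqrt(2)*exp(5*I*pi/6)/2 on |0001>, and 0 on every other basis state.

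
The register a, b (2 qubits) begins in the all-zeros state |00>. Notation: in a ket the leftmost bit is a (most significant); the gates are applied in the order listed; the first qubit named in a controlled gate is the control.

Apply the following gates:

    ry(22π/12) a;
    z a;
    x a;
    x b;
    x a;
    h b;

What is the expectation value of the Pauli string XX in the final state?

The expectation value of XX is -1/2.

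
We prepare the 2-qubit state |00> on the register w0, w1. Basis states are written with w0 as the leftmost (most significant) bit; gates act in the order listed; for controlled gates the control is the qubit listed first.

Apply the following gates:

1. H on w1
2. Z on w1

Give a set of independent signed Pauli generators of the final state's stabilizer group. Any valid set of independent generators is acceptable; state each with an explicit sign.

The stabilizer group can be generated by -IX, +ZI, among other valid generating sets.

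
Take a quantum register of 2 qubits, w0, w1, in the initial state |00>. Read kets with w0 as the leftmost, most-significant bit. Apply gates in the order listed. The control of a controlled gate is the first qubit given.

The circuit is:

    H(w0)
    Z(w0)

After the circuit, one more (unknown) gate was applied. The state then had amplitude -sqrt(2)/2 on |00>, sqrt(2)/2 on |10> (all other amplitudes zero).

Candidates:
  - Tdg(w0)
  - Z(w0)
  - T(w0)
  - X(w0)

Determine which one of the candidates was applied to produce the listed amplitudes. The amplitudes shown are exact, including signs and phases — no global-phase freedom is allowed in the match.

It was X(w0) that produced the state shown.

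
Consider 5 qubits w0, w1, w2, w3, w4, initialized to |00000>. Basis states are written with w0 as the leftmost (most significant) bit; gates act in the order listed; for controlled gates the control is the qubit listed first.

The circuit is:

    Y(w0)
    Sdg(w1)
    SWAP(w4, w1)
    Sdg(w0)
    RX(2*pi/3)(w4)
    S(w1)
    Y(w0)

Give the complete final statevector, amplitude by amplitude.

The resulting statevector has amplitude -I/2 on |00000>, -sqrt(3)/2 on |00001>, and 0 on every other basis state.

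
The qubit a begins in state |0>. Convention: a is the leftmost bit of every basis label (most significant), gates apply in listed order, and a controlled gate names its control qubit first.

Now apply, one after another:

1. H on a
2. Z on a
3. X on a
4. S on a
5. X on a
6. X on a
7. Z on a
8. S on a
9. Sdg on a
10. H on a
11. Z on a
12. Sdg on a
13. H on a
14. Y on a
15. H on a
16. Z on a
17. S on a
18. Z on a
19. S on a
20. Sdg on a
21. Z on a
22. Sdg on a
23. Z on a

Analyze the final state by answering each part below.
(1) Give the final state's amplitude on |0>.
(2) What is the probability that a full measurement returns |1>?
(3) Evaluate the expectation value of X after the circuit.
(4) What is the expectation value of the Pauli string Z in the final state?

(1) |0> carries amplitude 1/2 - I/2 in the final state. Key observation: steps 16-23 multiply out to the identity, so the circuit reduces to the remaining gates.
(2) Outcome |1> occurs with probability 1/2.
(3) In the final state, X has expectation -1.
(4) In the final state, Z has expectation 0.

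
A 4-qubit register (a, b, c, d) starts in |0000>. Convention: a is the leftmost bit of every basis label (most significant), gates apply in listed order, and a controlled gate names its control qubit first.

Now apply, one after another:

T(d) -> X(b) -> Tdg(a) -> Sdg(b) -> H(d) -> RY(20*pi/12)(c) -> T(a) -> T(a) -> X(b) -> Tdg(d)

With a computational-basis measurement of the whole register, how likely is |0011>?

The probability of measuring |0011> is 1/8.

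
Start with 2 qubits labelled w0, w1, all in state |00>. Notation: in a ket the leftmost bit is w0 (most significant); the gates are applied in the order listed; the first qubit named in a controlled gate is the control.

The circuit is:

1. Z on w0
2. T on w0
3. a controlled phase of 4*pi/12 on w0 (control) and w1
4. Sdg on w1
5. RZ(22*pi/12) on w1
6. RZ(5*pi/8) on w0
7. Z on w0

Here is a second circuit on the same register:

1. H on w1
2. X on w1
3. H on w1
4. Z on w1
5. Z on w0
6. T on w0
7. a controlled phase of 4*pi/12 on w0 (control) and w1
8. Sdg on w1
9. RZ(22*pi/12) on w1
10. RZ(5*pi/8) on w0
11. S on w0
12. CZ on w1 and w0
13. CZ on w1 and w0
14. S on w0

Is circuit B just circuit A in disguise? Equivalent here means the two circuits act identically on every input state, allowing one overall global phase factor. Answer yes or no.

Yes: on every input state the two circuits agree up to one overall phase factor.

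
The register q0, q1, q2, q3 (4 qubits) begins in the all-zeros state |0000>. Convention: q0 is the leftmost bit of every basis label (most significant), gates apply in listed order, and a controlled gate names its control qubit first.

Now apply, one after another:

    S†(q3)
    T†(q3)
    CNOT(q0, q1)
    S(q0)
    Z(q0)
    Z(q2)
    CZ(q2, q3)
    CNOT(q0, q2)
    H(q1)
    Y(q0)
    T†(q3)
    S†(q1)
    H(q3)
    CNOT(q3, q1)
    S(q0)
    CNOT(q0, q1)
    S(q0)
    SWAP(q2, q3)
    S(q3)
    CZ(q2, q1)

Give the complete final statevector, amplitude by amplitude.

The resulting statevector has amplitude -1/2 on |1000>, -I/2 on |1010>, -I/2 on |1100>, 1/2 on |1110>, and 0 on every other basis state.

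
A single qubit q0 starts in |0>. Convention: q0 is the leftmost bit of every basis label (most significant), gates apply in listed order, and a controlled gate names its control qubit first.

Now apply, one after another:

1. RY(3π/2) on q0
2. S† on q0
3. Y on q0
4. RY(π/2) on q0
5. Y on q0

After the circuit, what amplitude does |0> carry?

The amplitude on |0> is -1/2 + I/2.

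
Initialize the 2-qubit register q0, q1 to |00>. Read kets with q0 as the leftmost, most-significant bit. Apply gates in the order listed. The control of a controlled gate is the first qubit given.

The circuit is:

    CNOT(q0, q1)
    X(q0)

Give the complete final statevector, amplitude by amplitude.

The final amplitudes are 1 on |10>, and 0 on every other basis state.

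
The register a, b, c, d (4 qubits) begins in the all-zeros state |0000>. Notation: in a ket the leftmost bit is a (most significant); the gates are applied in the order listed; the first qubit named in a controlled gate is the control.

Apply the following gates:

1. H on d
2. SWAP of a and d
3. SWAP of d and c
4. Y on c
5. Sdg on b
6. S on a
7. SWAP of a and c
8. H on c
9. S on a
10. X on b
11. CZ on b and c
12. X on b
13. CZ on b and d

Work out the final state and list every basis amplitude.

After the circuit, the state carries amplitude -1/2 - I/2 on |1000>, 1/2 - I/2 on |1010>, and 0 on every other basis state.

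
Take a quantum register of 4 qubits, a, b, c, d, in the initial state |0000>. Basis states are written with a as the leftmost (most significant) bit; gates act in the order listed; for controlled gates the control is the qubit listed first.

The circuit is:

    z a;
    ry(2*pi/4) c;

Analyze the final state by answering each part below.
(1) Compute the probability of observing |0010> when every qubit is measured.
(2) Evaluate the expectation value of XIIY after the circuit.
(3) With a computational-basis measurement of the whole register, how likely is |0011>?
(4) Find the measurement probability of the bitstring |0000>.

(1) A full measurement returns |0010> with probability 1/2.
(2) The expectation value of XIIY is 0.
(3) Outcome |0011> occurs with probability 0.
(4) Outcome |0000> occurs with probability 1/2.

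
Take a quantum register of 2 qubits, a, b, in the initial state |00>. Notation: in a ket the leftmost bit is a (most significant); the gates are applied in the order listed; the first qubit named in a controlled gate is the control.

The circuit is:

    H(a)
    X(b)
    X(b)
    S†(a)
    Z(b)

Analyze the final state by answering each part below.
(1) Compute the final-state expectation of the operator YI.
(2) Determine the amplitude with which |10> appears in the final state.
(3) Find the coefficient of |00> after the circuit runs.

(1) The expectation value of YI is -1. Key observation: the block from step 2 through step 3 cancels to the identity and can be dropped.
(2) The final state's coefficient on |10> equals -sqrt(2)*I/2.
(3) The final state's coefficient on |00> equals sqrt(2)/2.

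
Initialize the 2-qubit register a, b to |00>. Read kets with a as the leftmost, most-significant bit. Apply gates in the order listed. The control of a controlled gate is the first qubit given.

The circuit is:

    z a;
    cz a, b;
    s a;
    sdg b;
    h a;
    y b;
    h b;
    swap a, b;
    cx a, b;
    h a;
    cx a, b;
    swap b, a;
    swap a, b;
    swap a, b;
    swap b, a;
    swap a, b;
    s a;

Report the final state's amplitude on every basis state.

After the circuit, the state carries amplitude 0 on |00>, sqrt(2)*I/2 on |01>, 0 on |10>, -sqrt(2)/2 on |11>.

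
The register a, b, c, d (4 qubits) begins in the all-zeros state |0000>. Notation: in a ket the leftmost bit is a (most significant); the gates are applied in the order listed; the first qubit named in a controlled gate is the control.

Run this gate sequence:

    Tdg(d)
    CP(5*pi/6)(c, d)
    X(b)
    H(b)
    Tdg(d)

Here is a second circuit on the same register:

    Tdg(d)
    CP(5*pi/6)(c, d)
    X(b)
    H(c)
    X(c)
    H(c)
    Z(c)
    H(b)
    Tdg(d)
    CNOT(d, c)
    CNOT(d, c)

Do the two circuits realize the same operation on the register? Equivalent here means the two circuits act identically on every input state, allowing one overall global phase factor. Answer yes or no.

Yes, they are equivalent — the unitaries differ by at most a global phase.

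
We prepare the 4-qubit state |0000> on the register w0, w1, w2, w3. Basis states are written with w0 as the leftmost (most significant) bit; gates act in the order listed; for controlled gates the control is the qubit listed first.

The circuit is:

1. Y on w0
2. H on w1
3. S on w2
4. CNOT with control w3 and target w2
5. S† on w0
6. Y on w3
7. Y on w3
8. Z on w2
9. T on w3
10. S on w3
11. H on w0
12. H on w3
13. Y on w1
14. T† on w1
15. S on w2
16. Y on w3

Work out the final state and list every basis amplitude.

The final amplitudes are -sqrt(2)/4 on |0000>, sqrt(2)/4 on |0001>, 0 on |0010>, 0 on |0011>, -sqrt(2)*exp(3*I*pi/4)/4 on |0100>, sqrt(2)*exp(3*I*pi/4)/4 on |0101>, 0 on |0110>, 0 on |0111>, sqrt(2)/4 on |1000>, -sqrt(2)/4 on |1001>, 0 on |1010>, 0 on |1011>, sqrt(2)*exp(3*I*pi/4)/4 on |1100>, -sqrt(2)*exp(3*I*pi/4)/4 on |1101>, 0 on |1110>, 0 on |1111>.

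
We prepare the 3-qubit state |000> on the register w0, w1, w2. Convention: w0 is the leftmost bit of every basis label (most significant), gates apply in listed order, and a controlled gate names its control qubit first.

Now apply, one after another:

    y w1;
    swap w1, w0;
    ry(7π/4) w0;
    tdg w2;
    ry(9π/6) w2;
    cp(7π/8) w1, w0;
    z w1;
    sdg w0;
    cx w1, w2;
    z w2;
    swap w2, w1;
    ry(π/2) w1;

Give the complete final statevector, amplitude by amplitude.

The resulting statevector has amplitude I*sqrt(2 - sqrt(2))/2 on |010>, sqrt(sqrt(2) + 2)/2 on |110>, and 0 on every other basis state.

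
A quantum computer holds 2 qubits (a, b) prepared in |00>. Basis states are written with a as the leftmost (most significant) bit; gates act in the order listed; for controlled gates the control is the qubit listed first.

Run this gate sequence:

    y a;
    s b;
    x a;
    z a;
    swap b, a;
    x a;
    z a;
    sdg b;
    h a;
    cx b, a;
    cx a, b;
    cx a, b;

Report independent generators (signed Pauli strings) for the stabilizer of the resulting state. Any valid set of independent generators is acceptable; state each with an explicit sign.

The final state is stabilized by the group generated by -XI, +IZ; other independent generating sets are equally valid.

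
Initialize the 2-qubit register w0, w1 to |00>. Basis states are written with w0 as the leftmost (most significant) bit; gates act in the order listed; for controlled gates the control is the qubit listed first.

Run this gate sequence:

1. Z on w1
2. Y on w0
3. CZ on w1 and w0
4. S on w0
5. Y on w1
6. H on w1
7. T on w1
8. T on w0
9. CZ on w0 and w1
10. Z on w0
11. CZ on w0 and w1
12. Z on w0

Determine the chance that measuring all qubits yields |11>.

The probability of measuring |11> is 1/2.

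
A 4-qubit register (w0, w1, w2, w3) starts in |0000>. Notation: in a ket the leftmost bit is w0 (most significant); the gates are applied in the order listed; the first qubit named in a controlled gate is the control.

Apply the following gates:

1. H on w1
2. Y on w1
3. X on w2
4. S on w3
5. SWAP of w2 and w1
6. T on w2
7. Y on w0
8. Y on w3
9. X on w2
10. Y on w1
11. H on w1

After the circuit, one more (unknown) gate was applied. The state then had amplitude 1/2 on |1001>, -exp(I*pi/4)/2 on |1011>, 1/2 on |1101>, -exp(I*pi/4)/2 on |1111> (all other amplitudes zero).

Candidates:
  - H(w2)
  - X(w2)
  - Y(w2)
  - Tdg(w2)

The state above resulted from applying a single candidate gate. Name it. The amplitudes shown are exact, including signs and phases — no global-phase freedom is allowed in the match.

The applied gate was X(w2).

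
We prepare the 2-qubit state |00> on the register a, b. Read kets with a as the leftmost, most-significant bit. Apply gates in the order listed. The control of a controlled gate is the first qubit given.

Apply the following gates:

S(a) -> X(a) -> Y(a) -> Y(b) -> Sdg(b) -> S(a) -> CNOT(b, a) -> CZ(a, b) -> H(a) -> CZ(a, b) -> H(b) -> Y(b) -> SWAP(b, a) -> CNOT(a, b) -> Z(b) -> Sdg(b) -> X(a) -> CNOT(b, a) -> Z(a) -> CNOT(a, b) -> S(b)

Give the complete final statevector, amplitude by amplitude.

After the circuit, the state carries amplitude -1/2 on |00>, 1/2 on |01>, I/2 on |10>, I/2 on |11>.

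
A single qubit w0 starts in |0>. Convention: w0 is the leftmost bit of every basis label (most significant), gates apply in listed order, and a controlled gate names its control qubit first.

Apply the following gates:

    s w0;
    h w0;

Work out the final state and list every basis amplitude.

The final amplitudes are sqrt(2)/2 on |0>, sqrt(2)/2 on |1>.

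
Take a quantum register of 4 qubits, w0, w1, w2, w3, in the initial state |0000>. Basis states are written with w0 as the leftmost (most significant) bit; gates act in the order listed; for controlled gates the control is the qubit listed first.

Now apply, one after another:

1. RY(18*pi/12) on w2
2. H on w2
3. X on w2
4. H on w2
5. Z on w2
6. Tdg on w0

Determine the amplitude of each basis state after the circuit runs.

The final amplitudes are -sqrt(2)/2 on |0000>, sqrt(2)/2 on |0010>, and 0 on every other basis state. Key observation: steps 2-5 multiply out to the identity, so the circuit reduces to the remaining gates.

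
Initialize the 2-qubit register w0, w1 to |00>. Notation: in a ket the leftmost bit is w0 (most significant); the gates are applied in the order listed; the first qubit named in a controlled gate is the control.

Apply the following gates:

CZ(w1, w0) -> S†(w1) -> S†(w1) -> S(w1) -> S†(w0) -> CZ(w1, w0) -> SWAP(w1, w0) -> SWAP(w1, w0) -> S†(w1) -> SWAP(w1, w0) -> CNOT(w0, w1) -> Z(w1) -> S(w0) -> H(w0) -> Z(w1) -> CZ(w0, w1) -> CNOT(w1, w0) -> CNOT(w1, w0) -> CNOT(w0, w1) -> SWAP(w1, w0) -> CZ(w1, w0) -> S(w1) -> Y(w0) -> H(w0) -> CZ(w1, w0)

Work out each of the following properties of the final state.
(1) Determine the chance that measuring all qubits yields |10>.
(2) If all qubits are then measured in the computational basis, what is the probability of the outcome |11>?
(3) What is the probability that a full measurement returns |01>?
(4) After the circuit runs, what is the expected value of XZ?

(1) A full measurement returns |10> with probability 1/4.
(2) The probability of measuring |11> is 1/4.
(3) A full measurement returns |01> with probability 1/4.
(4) The observable XZ averages to 0.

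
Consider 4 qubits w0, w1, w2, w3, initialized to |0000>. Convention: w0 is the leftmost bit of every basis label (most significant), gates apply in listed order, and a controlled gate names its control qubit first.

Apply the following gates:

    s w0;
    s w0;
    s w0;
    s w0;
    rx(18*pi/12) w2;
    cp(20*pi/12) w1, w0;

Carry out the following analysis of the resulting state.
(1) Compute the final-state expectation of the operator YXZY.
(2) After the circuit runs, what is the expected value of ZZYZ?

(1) The expectation value of YXZY is 0.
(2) In the final state, ZZYZ has expectation 1.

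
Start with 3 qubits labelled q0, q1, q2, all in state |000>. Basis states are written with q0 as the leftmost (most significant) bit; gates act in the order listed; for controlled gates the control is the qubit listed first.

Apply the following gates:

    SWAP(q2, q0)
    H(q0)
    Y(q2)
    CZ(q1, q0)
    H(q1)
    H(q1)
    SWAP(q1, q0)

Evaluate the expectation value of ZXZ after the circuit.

The observable ZXZ averages to -1. Key observation: gates 5-6 undo each other exactly, leaving only the rest of the circuit to track.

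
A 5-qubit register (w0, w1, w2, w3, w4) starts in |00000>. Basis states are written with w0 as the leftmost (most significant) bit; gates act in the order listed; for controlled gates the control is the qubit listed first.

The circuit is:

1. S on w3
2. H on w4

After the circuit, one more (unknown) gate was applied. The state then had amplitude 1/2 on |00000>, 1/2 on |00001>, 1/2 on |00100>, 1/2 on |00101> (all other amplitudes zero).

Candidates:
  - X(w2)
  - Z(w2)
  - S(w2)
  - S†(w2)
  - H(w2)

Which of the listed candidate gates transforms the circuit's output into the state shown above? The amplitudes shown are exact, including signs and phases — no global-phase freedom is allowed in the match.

The unique candidate consistent with the amplitudes is H(w2).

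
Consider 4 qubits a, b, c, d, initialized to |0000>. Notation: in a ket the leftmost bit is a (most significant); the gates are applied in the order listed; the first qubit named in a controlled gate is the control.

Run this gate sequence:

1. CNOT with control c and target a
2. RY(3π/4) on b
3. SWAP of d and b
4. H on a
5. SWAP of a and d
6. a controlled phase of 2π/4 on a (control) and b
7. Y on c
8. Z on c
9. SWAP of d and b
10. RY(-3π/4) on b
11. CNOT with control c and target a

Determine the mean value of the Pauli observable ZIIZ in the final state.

In the final state, ZIIZ has expectation sqrt(2)/2.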